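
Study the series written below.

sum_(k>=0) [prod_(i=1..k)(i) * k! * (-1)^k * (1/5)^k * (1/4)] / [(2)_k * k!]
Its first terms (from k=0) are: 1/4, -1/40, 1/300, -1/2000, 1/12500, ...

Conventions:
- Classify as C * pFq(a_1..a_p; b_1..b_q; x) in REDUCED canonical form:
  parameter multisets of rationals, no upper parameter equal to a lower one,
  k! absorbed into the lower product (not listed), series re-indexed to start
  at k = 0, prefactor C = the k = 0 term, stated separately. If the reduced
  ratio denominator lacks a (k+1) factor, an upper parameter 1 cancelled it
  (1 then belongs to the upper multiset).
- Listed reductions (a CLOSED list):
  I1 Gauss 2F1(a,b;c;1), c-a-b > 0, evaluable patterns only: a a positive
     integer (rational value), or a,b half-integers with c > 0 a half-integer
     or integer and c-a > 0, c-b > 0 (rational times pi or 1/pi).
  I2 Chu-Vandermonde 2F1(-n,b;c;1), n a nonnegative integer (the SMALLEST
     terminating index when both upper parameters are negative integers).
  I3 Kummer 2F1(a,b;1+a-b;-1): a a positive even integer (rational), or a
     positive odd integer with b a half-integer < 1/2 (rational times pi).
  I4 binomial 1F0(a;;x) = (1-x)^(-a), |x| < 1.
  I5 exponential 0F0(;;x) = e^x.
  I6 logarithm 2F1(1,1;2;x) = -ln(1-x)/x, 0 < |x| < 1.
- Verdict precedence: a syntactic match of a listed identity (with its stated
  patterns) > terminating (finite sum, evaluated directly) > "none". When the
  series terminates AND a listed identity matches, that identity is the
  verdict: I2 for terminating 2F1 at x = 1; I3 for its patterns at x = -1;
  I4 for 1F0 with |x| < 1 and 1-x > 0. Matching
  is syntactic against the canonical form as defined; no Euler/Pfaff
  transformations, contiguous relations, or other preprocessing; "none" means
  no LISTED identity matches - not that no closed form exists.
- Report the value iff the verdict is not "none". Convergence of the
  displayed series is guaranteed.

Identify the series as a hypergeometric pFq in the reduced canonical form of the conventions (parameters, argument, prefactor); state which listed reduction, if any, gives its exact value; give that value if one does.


Prefactor 1/4, argument -1/5: 2F1 with upper {1, 1} over lower {2}. Verdict (x = -1/5): logarithm (I6) applies (the logarithm: parameters (1,1;2), x = -1/5). Exact value: (5/4) * ln(6/5).

Structural cue: t_0 being 1/4, the running product (C = 1/4, x = -1/5) telescopes to a rising factorial.
Adjacent-term ratio: r(k) = (-1/5) * (k+1) (k+1) / [(k+2) (k+1)] - poly over poly, x = (-1/5) from leading terms; C = 1/4 at k = 0.


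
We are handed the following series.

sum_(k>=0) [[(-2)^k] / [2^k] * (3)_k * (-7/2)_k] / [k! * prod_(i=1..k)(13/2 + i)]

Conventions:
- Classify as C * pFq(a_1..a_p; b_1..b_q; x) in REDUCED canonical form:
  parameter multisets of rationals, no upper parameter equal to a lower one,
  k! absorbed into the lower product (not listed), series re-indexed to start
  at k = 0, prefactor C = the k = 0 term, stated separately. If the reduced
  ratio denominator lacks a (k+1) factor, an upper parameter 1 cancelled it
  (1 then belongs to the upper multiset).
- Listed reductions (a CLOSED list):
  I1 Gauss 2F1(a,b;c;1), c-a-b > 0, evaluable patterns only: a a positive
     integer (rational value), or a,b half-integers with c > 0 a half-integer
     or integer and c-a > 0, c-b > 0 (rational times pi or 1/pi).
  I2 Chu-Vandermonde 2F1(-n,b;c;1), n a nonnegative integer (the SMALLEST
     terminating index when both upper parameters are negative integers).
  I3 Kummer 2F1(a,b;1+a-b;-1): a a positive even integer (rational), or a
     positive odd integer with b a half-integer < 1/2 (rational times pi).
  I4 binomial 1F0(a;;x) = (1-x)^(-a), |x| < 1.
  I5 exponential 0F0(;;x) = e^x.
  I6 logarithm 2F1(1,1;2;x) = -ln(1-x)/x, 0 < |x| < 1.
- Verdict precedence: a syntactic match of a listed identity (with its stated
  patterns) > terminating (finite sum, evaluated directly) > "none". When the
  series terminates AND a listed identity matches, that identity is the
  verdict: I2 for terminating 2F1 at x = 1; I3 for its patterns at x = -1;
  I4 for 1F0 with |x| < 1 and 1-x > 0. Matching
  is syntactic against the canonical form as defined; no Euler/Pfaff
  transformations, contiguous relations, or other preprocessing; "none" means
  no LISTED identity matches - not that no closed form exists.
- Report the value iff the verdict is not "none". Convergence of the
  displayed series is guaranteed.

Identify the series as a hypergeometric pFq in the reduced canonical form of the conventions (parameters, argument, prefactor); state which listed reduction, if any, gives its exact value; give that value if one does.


Canonical form: C = 1 times 2F1 with upper {-7/2, 3}, lower {15/2}, x = -1. Verdict: the Kummer evaluation I3 matches (x = -1; c = 15/2 equals 1+a-b for upper {-7/2, 3}: listed pattern). Value: (9009/8192) * pi.

Key observation: from the first term 1: the lower running product (C = 1) is a rising factorial.
Term ratio: r(k) = (-1) * (k-7/2) (k+3) / [(k+15/2) (k+1)] - poly over poly, x = (-1) from leading terms; C = 1 at k = 0.


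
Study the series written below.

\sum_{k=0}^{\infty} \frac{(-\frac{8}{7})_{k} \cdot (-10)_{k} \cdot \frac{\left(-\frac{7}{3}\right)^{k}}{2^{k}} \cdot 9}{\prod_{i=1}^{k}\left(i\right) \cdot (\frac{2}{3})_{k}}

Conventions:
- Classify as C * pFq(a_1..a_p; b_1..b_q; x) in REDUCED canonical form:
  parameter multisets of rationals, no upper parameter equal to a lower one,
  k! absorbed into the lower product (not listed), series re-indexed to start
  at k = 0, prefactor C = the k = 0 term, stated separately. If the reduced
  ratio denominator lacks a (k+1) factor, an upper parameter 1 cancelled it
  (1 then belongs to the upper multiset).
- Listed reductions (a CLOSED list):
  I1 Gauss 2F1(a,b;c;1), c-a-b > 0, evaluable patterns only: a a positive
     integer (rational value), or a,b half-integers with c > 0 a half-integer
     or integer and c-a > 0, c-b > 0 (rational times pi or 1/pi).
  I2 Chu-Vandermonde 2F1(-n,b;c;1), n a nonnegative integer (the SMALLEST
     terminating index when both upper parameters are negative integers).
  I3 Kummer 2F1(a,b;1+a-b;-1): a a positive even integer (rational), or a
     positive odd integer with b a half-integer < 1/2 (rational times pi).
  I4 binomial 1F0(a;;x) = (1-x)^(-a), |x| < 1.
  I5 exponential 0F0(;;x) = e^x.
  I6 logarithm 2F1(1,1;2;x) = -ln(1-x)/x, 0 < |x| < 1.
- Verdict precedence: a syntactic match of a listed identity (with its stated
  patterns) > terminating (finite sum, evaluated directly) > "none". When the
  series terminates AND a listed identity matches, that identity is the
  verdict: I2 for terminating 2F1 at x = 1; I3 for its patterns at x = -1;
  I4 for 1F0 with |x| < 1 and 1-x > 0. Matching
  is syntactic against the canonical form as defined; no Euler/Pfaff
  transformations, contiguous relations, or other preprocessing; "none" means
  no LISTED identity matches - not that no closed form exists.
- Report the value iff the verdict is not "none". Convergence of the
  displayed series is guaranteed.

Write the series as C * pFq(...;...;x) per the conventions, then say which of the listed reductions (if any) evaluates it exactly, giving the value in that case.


Key step: t_0 = 9 here, and the two k-th powers (C = 9, x = -7/6) combine into one argument.
Consecutive-term ratio: r(k) = -\frac{7}{6} * (k-10) (k-\frac{8}{7}) / [(k+\frac{2}{3}) (k+1)] - rational in k. x = -\frac{7}{6}; t_0 = 9; negate the roots.

At argument -\frac{7}{6}: a 2F1 with upper {-10, -\frac{8}{7}}, lower {\frac{2}{3}}, scaled by C = 9. Verdict: terminating (-10 upstairs). 11 nonzero terms in all; added directly. Its exact value is \frac{50646376971}{223514368}.


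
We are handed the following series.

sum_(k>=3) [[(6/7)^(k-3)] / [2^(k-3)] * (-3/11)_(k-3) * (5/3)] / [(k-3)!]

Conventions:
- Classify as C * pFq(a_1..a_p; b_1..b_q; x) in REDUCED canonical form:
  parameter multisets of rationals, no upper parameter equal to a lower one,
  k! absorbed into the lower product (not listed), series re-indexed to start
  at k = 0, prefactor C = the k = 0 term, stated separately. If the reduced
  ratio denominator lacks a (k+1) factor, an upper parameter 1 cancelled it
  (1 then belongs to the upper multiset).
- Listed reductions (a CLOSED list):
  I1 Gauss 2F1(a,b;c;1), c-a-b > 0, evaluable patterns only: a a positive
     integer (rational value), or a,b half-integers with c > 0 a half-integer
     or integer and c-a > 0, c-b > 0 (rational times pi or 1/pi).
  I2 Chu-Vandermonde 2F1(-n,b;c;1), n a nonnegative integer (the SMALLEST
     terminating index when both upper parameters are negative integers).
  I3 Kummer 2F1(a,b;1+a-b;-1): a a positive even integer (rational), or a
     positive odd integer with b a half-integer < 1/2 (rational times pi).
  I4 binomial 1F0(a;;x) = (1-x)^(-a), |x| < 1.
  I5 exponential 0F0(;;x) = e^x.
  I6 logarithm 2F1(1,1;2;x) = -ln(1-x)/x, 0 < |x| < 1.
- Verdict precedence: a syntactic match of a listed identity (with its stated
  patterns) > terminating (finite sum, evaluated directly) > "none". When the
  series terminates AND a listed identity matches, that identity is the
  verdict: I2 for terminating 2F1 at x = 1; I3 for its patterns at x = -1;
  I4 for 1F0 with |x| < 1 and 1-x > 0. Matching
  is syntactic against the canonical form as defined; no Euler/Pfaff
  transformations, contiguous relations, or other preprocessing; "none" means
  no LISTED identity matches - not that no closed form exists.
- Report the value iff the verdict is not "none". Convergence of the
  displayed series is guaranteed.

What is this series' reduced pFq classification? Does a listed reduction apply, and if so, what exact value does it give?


The series (x = 3/7) is 1F0: upper {-3/11}, lower {-}, prefactor 5/3. Verdict: this is the I4 binomial reduction (the 1F0 binomial series: exponent 3/11, x = 3/7). Exact value: (5/3) * (4/7)^(3/11).

Structural cue: from the first term 5/3: the two k-th powers (C = 5/3) combine into one argument.
Adjacent-term ratio: r(k) = (3/7) * (k-3/11) / [(k+1)] - rational in k, leading ratio (3/7); with t_0 = 5/3, classification follows.


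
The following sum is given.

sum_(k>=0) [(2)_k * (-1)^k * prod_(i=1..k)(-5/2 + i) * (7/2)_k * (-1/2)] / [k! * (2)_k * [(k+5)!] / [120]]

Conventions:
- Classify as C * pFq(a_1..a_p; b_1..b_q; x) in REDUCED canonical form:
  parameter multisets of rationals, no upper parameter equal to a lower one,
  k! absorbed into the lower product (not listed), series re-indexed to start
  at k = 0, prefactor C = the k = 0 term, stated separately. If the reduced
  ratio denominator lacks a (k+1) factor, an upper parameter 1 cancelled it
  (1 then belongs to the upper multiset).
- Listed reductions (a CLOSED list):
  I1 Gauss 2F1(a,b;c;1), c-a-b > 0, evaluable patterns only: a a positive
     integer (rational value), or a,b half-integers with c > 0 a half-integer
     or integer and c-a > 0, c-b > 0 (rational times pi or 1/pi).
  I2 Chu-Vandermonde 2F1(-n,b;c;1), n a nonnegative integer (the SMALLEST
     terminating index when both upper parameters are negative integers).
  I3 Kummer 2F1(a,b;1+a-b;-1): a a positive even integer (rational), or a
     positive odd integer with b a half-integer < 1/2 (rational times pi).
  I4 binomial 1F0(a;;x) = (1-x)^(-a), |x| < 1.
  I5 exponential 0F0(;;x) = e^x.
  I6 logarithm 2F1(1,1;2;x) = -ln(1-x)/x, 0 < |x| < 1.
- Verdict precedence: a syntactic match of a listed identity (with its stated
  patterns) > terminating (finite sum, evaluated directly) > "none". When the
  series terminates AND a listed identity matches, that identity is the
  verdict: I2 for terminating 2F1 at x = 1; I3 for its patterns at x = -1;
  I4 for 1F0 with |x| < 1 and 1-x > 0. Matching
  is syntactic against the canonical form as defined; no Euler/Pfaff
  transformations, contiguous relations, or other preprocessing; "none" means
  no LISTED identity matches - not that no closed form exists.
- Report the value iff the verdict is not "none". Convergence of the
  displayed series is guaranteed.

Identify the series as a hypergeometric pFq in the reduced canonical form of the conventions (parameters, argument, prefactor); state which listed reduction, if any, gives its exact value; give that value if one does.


Reduced: x = -1, 2F1, upper = {-3/2, 7/2}, lower = {6}, C = -1/2. Verdict: none. No listed pattern accepts 2F1(-3/2, 7/2; 6; -1).

First insight: x = (-1) and the denominator's factorial ratio (prefactor -1/2) is a lower Pochhammer.
Consecutive-term ratio: r(k) = (-1) * (k-3/2) (k+7/2) / [(k+6) (k+1)] - rational in k. x = (-1); t_0 = -1/2; negate the roots.


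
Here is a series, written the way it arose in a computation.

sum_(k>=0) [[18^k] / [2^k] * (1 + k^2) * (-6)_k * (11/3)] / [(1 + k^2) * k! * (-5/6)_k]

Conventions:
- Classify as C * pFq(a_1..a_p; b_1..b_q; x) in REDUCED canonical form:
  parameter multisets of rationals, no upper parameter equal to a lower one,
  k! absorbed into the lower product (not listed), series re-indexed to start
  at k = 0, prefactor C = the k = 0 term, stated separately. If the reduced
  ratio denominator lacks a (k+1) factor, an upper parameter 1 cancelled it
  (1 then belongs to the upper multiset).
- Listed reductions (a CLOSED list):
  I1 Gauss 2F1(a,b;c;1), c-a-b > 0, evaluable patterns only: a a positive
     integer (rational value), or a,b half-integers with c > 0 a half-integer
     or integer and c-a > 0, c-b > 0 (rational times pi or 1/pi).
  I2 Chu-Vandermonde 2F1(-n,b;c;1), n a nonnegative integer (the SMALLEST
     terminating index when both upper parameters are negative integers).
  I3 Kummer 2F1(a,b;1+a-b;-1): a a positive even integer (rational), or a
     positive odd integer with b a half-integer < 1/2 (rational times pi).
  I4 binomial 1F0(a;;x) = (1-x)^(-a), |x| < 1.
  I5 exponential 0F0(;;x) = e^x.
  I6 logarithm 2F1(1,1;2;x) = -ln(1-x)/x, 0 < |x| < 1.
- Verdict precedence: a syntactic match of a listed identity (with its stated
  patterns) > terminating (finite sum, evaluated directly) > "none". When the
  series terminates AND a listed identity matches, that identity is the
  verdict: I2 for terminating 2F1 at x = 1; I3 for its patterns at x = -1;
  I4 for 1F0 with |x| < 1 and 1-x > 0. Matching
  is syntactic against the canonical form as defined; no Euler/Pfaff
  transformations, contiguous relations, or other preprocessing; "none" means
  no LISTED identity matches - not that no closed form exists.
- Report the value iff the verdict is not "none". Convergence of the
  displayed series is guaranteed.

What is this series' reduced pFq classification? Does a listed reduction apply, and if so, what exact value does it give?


First insight: t_0 being 11/3, the factor k^2 + 1 cancels (top and bottom), leaving C = 11/3, x = 9.
Ratio: r(k) = 9 * (k-6) / [(k-5/6) (k+1)] - poly over poly, x = 9 from leading terms; C = 11/3 at k = 0.

The series (x = 9) is 1F1: upper {-6}, lower {-5/6}, prefactor 11/3. Verdict: terminating. With -6 upstairs the series is a 7-term polynomial sum; evaluated term by term. Its exact value is 11725250119/648375.


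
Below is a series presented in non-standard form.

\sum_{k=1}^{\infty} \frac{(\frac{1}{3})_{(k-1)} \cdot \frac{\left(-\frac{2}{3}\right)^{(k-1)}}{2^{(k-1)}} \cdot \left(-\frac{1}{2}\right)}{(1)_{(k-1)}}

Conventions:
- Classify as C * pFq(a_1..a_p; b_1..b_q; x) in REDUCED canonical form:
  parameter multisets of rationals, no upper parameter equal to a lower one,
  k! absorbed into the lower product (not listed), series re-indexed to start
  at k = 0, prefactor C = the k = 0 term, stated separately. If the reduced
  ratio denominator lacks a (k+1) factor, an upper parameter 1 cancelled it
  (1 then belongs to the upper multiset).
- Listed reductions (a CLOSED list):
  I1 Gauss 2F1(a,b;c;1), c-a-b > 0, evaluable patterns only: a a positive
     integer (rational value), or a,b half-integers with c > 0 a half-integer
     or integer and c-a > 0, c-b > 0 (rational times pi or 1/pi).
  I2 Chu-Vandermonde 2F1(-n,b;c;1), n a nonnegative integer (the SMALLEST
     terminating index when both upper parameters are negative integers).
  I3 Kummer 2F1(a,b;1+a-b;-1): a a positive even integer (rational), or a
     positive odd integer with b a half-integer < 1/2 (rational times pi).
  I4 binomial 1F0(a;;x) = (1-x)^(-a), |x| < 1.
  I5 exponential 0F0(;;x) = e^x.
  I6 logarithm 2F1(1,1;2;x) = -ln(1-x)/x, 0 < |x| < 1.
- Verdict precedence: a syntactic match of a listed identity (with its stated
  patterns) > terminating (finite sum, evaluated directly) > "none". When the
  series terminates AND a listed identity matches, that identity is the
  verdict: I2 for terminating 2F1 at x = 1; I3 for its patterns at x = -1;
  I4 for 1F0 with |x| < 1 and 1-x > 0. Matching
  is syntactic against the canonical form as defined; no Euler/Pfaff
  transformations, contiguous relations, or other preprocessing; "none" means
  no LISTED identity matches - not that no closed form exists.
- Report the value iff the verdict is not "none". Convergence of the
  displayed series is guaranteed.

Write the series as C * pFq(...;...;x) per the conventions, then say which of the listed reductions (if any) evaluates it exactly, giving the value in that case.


Reduced: x = -\frac{1}{3}, 1F0, upper = {\frac{1}{3}}, lower = {-}, C = -\frac{1}{2}. Verdict: the I4 binomial reduction applies (the 1F0 binomial series: exponent -1/3, x = -\frac{1}{3}). Its exact value is \left(-\frac{1}{2}\right) \cdot \left(\frac{4}{3}\right)^{-\frac{1}{3}}.

Key observation: x = -\frac{1}{3} and the two k-th powers (C = -1/2, x = -1/3) combine into one argument.
Term ratio: r(k) = -\frac{1}{3} * (k+\frac{1}{3}) / [(k+1)] - rational; roots negated = parameters, x = -\frac{1}{3}, C = -\frac{1}{2}.


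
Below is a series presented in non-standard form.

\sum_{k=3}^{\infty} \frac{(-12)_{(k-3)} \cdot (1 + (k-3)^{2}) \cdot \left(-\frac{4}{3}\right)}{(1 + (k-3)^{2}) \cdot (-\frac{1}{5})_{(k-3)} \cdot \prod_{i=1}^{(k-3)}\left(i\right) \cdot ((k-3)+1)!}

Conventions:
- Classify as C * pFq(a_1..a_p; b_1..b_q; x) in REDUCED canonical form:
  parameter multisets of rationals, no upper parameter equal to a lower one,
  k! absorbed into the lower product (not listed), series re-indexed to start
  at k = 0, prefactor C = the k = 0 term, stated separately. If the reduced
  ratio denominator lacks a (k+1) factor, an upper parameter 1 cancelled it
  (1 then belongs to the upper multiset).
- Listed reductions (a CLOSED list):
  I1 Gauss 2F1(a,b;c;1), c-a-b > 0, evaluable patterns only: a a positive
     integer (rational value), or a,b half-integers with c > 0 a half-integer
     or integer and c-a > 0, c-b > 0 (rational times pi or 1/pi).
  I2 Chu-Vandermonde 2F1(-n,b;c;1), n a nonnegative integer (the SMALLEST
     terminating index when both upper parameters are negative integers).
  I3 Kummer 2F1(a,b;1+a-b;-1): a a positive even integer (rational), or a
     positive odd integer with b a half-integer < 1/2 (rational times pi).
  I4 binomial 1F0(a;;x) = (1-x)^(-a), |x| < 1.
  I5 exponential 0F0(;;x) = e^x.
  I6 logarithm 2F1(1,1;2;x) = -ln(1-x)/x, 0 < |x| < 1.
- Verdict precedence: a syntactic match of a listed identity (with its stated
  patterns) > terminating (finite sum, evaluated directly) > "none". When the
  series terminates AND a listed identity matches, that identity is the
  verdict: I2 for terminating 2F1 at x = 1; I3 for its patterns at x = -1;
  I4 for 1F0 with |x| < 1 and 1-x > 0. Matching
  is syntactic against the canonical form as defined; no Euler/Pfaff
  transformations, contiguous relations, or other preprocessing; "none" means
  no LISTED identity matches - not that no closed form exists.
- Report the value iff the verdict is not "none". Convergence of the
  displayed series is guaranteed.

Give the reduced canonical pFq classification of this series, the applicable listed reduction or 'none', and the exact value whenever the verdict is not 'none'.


First insight: x = 1 and the denominator's factorial ratio (C = -4/3, x = 1) is a lower Pochhammer.
Ratio: r(k) = 1 * (k-12) / [(k-\frac{1}{5}) (k+2) (k+1)] - poly over poly, x = 1 from leading terms; C = -\frac{4}{3} at k = 0.

With C = -\frac{4}{3}: the canonical form is 1F2(-12; -\frac{1}{5}, 2; 1). Verdict: terminating at k = 12: the factor (-12)_k kills every later term; summing the 13 survivors is exact. Sum: \frac{2739636527554591238873857}{192212217255210912055296}.


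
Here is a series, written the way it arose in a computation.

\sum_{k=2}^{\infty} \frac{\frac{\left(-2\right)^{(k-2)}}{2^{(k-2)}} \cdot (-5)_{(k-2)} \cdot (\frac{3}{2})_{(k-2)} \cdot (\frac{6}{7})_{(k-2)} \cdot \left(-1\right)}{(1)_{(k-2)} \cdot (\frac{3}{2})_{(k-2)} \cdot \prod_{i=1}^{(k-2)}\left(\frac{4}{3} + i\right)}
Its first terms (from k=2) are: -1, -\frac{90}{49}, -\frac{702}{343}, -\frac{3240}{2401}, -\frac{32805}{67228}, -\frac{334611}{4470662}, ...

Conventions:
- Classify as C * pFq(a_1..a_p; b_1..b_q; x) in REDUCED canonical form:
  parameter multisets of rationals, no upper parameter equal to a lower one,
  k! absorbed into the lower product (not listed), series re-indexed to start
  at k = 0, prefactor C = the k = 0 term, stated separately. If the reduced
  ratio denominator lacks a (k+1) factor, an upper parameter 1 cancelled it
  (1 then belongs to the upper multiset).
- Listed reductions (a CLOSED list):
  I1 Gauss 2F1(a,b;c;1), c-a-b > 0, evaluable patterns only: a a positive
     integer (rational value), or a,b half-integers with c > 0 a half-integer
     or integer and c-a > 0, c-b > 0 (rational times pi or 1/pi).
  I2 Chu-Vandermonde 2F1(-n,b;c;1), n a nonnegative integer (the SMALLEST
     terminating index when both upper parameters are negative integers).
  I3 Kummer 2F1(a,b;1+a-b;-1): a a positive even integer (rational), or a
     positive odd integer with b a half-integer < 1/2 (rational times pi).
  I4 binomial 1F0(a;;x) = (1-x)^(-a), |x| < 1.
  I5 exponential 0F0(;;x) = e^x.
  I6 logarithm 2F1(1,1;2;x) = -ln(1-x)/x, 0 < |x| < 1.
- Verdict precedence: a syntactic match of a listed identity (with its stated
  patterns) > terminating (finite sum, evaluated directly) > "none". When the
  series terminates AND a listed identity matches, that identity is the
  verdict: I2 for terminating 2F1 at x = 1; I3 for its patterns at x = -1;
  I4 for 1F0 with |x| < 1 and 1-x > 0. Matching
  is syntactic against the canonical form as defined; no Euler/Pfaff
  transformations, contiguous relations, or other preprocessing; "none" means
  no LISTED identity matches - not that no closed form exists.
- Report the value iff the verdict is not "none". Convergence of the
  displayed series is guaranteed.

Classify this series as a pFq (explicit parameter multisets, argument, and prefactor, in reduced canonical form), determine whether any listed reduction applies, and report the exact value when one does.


Key step: with t_0 = -1, the lower running product (C = -1, x = -1) is a rising factorial.
Adjacent-term ratio: r(k) = -1 * (k-5) (k+\frac{6}{7}) / [(k+\frac{7}{3}) (k+1)] - rational in k. x = -1; t_0 = -1; negate the roots.

With C = -1: the canonical form is 2F1(-5, \frac{6}{7}; \frac{7}{3}; -1). Verdict: terminating (-5 upstairs). 6 nonzero terms in all; added directly. Hence: -\frac{60761947}{8941324}.


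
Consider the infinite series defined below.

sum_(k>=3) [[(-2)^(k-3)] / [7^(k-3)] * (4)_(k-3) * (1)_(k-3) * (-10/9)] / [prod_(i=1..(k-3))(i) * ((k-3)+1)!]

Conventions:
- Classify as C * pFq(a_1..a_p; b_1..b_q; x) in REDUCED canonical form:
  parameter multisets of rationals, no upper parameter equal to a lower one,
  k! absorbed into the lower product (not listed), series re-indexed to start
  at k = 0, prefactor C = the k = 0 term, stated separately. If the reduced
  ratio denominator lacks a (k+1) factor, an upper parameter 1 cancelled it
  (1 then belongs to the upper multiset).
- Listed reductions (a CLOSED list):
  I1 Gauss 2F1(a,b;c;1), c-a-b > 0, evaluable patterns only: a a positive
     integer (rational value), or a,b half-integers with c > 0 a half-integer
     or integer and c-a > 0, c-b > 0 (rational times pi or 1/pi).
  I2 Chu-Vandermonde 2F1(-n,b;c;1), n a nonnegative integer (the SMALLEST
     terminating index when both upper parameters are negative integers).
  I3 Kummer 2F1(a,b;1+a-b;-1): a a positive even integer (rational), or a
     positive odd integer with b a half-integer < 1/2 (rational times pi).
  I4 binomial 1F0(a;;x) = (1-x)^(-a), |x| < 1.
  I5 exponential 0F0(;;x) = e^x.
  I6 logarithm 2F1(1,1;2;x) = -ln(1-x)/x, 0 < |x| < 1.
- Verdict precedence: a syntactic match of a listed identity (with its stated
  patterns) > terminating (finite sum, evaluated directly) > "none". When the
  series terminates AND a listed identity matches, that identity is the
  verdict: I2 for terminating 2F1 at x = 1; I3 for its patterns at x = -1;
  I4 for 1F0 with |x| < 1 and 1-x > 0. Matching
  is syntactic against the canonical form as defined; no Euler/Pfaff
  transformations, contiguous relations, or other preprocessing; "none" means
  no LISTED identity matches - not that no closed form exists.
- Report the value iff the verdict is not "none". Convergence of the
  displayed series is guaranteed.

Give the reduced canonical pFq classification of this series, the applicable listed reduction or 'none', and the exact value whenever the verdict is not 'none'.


At argument -2/7: a 2F1 with upper {1, 4}, lower {2}, scaled by C = -10/9. Verdict: none. A 2F1 with upper {1, 4} fits none of I1-I6 at x = -2/7; the sum runs forever.

Key step: from the first term -10/9: the denominator's factorial ratio (C = -10/9) is a lower Pochhammer.
Adjacent-term ratio: r(k) = (-2/7) * (k+1) (k+4) / [(k+2) (k+1)] ; factor over Q: parameters, x = (-2/7), and C = -10/9.


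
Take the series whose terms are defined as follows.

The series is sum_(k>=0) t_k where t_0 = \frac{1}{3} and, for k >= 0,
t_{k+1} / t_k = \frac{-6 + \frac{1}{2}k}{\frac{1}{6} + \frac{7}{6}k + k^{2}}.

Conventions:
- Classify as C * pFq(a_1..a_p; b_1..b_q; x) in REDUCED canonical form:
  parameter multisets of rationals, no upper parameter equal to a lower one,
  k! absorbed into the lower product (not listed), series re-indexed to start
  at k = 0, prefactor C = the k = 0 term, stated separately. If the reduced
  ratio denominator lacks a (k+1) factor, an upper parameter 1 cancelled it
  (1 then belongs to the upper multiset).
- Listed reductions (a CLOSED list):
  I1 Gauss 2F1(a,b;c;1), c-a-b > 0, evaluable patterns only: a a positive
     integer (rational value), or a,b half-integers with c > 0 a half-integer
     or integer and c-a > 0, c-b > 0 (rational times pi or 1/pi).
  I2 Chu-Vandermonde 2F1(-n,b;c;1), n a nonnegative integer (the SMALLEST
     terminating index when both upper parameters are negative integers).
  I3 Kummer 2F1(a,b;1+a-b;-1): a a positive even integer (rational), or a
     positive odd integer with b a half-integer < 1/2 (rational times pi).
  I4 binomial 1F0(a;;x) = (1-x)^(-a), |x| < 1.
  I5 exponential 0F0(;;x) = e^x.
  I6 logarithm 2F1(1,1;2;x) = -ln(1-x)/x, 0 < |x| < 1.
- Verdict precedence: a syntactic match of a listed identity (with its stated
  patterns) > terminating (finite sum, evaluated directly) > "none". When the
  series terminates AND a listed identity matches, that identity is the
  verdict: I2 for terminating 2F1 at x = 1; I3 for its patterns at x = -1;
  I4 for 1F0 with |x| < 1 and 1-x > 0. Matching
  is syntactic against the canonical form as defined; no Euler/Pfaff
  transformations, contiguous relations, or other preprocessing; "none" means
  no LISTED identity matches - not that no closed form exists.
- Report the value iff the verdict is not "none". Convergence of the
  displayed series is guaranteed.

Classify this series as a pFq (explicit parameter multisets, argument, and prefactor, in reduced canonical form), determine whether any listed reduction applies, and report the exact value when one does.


Classification (C = \frac{1}{3}): 1F1 with upper {-12}, lower {\frac{1}{6}}, argument x = \frac{1}{2}. Verdict: terminating (-12 upstairs). 13 nonzero terms in all; added directly. Exact value: \frac{88970873078673856}{70445221235263875}.

First insight: t_0 = \frac{1}{3} here, and the expanded ratio factors over Q; C = 1/3, roots give parameters.
Consecutive-term ratio: r(k) = \frac{1}{2} * (k-12) / [(k+\frac{1}{6}) (k+1)] - rational in k, leading ratio \frac{1}{2}; with t_0 = \frac{1}{3}, classification follows.


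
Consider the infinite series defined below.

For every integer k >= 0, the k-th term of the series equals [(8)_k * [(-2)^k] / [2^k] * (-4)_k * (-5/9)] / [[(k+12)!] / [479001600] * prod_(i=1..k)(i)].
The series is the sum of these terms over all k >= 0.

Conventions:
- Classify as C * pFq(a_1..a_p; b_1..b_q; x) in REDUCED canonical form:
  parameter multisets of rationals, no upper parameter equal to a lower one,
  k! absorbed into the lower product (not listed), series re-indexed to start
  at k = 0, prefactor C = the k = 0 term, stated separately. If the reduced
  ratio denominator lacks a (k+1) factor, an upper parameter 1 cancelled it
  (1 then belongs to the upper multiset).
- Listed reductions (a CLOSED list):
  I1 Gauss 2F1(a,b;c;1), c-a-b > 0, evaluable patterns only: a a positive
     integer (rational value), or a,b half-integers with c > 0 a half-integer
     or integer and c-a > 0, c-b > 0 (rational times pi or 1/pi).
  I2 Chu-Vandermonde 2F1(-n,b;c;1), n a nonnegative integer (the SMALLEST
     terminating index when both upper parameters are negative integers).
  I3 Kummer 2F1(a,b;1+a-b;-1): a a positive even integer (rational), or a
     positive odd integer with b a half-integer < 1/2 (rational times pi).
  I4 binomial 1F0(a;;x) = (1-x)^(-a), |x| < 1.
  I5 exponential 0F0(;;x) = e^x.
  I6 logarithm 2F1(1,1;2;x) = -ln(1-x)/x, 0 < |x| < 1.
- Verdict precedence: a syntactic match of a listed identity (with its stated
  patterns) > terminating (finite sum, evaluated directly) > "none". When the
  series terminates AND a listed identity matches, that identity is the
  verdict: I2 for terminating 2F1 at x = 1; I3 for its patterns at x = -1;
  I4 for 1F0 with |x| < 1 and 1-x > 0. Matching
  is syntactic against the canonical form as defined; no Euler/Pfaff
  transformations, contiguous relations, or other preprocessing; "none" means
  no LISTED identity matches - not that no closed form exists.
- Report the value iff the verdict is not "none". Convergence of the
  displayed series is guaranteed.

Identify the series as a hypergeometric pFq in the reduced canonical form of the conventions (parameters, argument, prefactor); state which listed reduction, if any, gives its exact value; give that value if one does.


Classification (C = -5/9): 2F1 with upper {-4, 8}, lower {13}, argument x = -1. Verdict: the Kummer evaluation I3 fires (x = -1; c = 13 equals 1+a-b for upper {-4, 8}: listed pattern). Hence: -55/14.

First insight: from the first term -5/9: the product of the first k integers (C = -5/9) is k!.
Adjacent-term ratio: r(k) = (-1) * (k-4) (k+8) / [(k+13) (k+1)] - rational; roots negated = parameters, x = (-1), C = -5/9.


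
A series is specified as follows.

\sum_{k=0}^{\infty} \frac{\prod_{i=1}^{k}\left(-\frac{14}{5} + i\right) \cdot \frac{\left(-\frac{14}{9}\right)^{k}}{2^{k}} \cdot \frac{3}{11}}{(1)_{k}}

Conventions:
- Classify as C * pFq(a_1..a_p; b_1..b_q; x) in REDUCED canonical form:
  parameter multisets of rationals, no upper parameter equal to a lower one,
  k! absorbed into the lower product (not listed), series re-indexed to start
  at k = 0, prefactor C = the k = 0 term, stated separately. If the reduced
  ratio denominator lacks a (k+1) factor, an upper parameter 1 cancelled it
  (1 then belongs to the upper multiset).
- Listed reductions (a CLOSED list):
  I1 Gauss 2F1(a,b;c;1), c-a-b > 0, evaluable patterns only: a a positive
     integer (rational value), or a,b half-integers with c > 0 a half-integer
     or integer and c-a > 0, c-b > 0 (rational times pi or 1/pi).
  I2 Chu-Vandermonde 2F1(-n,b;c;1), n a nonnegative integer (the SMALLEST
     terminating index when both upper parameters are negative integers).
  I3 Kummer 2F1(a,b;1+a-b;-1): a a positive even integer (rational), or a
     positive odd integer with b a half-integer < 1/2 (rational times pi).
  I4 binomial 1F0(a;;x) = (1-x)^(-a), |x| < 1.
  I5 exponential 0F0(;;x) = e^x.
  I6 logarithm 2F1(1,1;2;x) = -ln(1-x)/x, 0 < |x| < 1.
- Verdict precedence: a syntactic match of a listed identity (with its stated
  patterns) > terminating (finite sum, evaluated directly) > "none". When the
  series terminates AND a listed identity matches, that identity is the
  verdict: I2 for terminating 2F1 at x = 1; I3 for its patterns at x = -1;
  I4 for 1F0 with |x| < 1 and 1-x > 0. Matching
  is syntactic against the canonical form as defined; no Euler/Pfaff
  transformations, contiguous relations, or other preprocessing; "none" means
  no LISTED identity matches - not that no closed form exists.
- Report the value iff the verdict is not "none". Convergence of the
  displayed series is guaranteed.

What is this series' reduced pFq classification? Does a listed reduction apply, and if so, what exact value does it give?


This is \frac{3}{11} * 1F0(-\frac{9}{5}; -; -\frac{7}{9}) in reduced canonical form. Verdict: this is binomial (I4) (the 1F0 binomial series: exponent 9/5, x = -\frac{7}{9}). Sum: \frac{3}{11} \cdot \left(\frac{16}{9}\right)^{\frac{9}{5}}.

Key step: x = -\frac{7}{9} and the running product (prefactor 3/11) telescopes to a rising factorial.
Adjacent-term ratio: r(k) = -\frac{7}{9} * (k-\frac{9}{5}) / [(k+1)] - poly over poly, x = -\frac{7}{9} from leading terms; C = \frac{3}{11} at k = 0.


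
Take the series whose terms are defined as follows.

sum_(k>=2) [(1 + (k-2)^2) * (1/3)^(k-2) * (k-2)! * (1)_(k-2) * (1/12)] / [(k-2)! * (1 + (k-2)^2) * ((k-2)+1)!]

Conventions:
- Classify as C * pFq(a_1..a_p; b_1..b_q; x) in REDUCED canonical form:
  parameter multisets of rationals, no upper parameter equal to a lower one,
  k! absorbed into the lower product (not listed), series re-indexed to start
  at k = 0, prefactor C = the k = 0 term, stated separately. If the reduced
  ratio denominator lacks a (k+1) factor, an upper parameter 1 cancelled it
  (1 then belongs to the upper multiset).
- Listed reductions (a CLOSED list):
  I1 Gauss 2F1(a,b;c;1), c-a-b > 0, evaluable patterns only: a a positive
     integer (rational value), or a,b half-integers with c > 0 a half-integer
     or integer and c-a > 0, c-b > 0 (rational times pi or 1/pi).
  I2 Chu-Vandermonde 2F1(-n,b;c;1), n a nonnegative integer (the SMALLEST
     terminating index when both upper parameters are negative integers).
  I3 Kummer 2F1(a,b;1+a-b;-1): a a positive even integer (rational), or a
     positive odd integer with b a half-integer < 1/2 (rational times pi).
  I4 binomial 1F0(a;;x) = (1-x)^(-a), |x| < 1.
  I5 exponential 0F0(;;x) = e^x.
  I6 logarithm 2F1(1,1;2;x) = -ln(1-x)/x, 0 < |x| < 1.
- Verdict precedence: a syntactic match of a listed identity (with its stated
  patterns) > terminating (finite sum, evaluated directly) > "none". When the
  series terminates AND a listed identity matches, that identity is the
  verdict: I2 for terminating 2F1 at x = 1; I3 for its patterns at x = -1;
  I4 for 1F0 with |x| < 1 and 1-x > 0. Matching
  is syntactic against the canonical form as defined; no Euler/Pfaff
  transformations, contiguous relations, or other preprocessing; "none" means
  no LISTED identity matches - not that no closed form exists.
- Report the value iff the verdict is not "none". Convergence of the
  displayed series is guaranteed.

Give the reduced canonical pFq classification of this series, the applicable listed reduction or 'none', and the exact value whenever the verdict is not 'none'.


Prefactor 1/12, argument 1/3: 2F1 with upper {1, 1} over lower {2}. Verdict: the logarithmic series (I6) applies (the logarithm: parameters (1,1;2), x = 1/3). Its exact value is (-1/4) * ln(2/3).

First insight: from the first term 1/12: striking the common factor k^2 + 1 reduces the term (prefactor 1/12).
Step ratio: r(k) = (1/3) * (k+1) (k+1) / [(k+2) (k+1)] ; factor over Q: parameters, x = (1/3), and C = 1/12.


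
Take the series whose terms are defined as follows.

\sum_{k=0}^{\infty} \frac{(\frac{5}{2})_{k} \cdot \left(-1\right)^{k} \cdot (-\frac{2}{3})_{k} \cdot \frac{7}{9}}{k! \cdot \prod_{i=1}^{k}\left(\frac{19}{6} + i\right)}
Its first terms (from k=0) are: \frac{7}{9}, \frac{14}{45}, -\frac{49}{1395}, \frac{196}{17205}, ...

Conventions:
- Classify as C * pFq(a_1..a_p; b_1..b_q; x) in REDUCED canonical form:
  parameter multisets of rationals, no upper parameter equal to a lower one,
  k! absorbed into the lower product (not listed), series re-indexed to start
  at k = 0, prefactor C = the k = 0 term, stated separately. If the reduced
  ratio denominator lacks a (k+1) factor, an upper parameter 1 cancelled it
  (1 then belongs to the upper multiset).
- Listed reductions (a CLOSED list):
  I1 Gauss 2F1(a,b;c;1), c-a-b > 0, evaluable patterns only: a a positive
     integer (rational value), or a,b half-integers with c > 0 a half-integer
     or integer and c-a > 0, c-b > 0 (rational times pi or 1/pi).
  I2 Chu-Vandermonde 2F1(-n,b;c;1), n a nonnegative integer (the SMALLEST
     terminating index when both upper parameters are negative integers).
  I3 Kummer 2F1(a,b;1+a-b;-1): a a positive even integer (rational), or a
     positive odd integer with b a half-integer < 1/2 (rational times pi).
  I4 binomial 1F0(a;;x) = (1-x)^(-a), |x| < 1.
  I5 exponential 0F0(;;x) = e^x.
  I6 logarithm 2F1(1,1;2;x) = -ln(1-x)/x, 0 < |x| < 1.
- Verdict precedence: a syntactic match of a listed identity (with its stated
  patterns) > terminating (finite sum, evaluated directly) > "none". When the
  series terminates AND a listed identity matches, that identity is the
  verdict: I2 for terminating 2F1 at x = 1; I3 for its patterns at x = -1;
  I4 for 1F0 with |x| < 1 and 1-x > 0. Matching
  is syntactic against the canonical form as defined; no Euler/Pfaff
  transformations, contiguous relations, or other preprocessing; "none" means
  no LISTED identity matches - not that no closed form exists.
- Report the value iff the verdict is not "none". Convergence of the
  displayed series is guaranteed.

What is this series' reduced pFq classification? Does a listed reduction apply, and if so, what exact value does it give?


At argument -1: a 2F1 with upper {-\frac{2}{3}, \frac{5}{2}}, lower {\frac{25}{6}}, scaled by C = \frac{7}{9}. Verdict: none (x = -1): each listed identity misses the multisets {-\frac{2}{3}, \frac{5}{2}} ; {\frac{25}{6}}.

Key observation: with t_0 = \frac{7}{9}, the lower running product (prefactor 7/9) is a rising factorial.
Ratio: r(k) = -1 * (k-\frac{2}{3}) (k+\frac{5}{2}) / [(k+\frac{25}{6}) (k+1)] ; factor over Q: parameters, x = -1, and C = \frac{7}{9}.


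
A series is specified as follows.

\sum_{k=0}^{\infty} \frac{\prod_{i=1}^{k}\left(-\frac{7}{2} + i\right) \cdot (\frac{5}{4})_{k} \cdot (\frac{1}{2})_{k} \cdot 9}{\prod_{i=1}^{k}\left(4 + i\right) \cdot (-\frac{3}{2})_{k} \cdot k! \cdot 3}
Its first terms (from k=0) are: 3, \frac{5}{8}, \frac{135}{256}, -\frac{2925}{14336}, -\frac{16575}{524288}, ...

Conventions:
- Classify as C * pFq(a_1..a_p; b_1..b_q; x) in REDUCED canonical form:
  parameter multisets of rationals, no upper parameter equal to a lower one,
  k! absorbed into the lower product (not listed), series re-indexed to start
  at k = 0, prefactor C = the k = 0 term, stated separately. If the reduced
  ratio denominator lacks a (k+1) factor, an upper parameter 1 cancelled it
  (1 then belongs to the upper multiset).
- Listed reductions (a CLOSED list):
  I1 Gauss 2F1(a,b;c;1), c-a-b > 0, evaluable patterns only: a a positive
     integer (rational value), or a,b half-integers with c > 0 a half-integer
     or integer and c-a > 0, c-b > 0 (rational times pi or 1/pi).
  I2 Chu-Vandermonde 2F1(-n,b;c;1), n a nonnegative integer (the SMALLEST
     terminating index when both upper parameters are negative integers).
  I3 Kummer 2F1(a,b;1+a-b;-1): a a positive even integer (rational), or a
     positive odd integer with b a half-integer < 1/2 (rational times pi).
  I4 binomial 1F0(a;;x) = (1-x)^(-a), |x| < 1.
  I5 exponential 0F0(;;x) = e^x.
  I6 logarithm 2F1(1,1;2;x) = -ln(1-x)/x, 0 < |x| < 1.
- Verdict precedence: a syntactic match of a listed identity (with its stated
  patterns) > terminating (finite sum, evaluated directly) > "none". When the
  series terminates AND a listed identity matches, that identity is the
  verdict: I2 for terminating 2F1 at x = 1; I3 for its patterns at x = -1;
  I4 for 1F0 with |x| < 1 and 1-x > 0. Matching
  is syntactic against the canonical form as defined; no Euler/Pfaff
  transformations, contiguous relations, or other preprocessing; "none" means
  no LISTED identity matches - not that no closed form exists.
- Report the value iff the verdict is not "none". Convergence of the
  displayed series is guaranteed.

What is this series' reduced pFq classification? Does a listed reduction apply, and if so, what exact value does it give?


At argument 1: a 3F2 with upper {-\frac{5}{2}, \frac{1}{2}, \frac{5}{4}}, lower {-\frac{3}{2}, 5}, scaled by C = 3. Verdict: none here - no I1-I6 shape fits x = 1 with lower {-\frac{3}{2}, 5}.

Key step: x = 1 and the lower running product (C = 3) is a rising factorial.
Step ratio: r(k) = 1 * (k-\frac{5}{2}) (k+\frac{1}{2}) (k+\frac{5}{4}) / [(k-\frac{3}{2}) (k+5) (k+1)] - rational; roots negated = parameters, x = 1, C = 3.
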